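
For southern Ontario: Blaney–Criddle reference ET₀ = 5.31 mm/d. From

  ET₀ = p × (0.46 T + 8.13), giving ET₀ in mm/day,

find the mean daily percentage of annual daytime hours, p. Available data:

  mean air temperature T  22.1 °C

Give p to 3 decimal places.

0.290

p = ET₀ / (0.46 T + 8.13) = 5.31 / (0.46 × 22.1 + 8.13) = 5.31 / 18.296 = 0.2902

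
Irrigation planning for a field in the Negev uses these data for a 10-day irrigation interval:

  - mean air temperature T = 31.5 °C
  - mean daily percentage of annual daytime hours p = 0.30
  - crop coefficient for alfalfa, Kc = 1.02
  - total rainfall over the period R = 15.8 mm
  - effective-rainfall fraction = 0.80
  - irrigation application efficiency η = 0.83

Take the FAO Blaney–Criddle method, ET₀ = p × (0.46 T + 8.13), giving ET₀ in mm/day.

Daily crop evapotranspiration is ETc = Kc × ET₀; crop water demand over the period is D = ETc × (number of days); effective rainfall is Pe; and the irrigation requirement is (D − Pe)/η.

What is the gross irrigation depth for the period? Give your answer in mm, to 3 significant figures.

68.2 mm

ET₀ = 0.30 × (0.46 × 31.5 + 8.13) = 0.30 × 22.620 = 6.7860 mm/d
ETc = Kc × ET₀ = 1.02 × 6.7860 = 6.9217 mm/d
Crop demand D = ETc × 10 d = 6.9217 × 10 = 69.217 mm
Pe = 0.80 × 15.8 = 12.640 mm
D − Pe = 69.217 − 12.640 = 56.577 mm
Gross irrigation = 56.577 / 0.83 = 68.165 mm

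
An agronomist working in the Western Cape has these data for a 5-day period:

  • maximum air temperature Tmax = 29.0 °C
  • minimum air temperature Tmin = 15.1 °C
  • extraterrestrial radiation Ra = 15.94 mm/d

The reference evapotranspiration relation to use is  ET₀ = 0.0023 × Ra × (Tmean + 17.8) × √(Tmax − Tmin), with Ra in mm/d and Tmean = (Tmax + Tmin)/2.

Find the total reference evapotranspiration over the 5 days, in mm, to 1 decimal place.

Tmean = (29.0 + 15.1)/2 = 22.05 °C
ET₀ = 0.0023 × 15.94 × (22.05 + 17.8) × √13.9 = 0.0023 × 15.94 × 39.85 × 3.7283 = 5.4470 mm/d
Over 5 days: 5.4470 × 5 = 27.235 mm

27.2 mm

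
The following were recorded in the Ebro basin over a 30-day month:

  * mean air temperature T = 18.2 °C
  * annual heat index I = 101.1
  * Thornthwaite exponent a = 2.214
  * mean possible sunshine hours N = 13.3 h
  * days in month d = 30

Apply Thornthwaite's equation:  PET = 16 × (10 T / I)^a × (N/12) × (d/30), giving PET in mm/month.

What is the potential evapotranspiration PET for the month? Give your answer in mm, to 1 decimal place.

65.2 mm

10T/I = 10 × 18.2 / 101.1 = 1.8002
(10T/I)^a = 1.8002^2.214 = 3.6752
Uncorrected PET = 16 × 3.6752 = 58.803 mm
Correction = (N/12)(d/30) = (13.3/12)(30/30) = 1.1083
PET = 58.803 × 1.1083 = 65.171 mm/month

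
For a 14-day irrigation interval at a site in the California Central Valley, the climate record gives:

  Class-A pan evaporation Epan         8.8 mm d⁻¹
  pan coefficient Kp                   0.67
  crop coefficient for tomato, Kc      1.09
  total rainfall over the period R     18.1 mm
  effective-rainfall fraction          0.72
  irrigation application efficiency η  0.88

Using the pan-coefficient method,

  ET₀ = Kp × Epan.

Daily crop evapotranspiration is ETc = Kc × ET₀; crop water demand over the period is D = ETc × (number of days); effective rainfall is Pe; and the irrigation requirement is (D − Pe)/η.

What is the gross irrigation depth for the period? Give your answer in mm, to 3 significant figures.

87.4 mm

ET₀ = 0.67 × 8.8 = 5.8960 mm/d
ETc = Kc × ET₀ = 1.09 × 5.8960 = 6.4266 mm/d
Crop demand D = ETc × 14 d = 6.4266 × 14 = 89.972 mm
Pe = 0.72 × 18.1 = 13.032 mm
D − Pe = 89.972 − 13.032 = 76.940 mm
Gross irrigation = 76.940 / 0.88 = 87.432 mm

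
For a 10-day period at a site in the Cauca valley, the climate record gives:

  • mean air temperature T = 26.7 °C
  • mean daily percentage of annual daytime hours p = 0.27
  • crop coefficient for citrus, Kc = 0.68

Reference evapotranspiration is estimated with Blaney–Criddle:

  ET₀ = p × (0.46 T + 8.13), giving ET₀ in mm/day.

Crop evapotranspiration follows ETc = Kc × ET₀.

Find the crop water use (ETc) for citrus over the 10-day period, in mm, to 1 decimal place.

ET₀ = 0.27 × (0.46 × 26.7 + 8.13) = 0.27 × 20.412 = 5.5112 mm/d
ETc = Kc × ET₀ = 0.68 × 5.5112 = 3.7476 mm/d
Over 10 days: 3.7476 × 10 = 37.476 mm

37.5 mm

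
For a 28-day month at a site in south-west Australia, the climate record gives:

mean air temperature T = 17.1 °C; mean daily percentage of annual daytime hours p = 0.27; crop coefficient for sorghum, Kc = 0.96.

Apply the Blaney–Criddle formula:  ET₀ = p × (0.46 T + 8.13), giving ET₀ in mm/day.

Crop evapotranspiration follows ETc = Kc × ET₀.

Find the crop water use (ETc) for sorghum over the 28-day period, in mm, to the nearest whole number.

ET₀ = 0.27 × (0.46 × 17.1 + 8.13) = 0.27 × 15.996 = 4.3189 mm/d
ETc = Kc × ET₀ = 0.96 × 4.3189 = 4.1461 mm/d
Over 28 days: 4.1461 × 28 = 116.091 mm

116 mm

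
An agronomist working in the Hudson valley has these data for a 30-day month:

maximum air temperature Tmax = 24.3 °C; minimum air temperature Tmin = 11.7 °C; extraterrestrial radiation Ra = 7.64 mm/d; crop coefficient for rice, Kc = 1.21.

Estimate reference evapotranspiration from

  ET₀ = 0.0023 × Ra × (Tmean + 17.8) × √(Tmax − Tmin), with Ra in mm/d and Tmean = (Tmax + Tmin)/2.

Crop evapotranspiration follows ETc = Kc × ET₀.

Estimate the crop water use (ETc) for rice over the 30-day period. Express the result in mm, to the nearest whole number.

81 mm

Tmean = (24.3 + 11.7)/2 = 18.00 °C
ET₀ = 0.0023 × 7.64 × (18.00 + 17.8) × √12.6 = 0.0023 × 7.64 × 35.80 × 3.5496 = 2.2330 mm/d
ETc = Kc × ET₀ = 1.21 × 2.2330 = 2.7019 mm/d
Over 30 days: 2.7019 × 30 = 81.057 mm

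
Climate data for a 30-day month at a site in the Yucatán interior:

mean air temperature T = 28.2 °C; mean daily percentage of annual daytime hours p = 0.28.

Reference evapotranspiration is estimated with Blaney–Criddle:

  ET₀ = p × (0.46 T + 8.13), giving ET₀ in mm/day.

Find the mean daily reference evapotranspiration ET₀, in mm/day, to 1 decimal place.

ET₀ = 0.28 × (0.46 × 28.2 + 8.13) = 0.28 × 21.102 = 5.9086 mm/d

5.9 mm/day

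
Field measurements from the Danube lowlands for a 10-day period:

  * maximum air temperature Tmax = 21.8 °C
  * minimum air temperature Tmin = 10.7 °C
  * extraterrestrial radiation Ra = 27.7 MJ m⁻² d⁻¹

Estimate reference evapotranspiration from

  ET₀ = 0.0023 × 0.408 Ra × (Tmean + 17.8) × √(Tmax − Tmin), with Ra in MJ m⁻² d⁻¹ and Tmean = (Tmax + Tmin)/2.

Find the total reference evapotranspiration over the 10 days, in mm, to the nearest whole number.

Tmean = (21.8 + 10.7)/2 = 16.25 °C
0.408 Ra = 0.408 × 27.7 = 11.3016 mm/d equivalent
ET₀ = 0.0023 × 11.3016 × (16.25 + 17.8) × √11.1 = 0.0023 × 11.3016 × 34.05 × 3.3317 = 2.9488 mm/d
Over 10 days: 2.9488 × 10 = 29.488 mm

29 mm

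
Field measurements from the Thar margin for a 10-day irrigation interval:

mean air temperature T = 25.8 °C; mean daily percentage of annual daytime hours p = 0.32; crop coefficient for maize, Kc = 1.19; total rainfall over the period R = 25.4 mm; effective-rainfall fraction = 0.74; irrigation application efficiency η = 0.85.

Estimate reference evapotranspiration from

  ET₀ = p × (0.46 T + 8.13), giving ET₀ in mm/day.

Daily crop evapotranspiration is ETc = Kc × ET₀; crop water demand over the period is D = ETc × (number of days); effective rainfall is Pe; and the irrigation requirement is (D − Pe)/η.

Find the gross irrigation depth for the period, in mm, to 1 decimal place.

ET₀ = 0.32 × (0.46 × 25.8 + 8.13) = 0.32 × 19.998 = 6.3994 mm/d
ETc = Kc × ET₀ = 1.19 × 6.3994 = 7.6153 mm/d
Crop demand D = ETc × 10 d = 7.6153 × 10 = 76.153 mm
Pe = 0.74 × 25.4 = 18.796 mm
D − Pe = 76.153 − 18.796 = 57.357 mm
Gross irrigation = 57.357 / 0.85 = 67.479 mm

67.5 mm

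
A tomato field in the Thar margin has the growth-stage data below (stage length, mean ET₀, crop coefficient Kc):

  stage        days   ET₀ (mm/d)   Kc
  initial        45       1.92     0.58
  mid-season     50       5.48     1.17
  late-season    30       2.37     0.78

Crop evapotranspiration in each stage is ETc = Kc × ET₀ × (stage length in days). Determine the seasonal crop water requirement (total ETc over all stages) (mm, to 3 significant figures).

initial: 0.58 × 1.92 × 45 = 50.11 mm
mid-season: 1.17 × 5.48 × 50 = 320.58 mm
late-season: 0.78 × 2.37 × 30 = 55.46 mm
Seasonal total = 426.15 mm

426 mm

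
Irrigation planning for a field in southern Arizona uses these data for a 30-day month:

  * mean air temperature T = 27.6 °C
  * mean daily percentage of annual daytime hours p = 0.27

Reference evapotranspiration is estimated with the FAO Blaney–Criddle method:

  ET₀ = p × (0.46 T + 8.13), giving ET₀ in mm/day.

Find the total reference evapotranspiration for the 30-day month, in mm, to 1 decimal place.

ET₀ = 0.27 × (0.46 × 27.6 + 8.13) = 0.27 × 20.826 = 5.6230 mm/d
Monthly total = 5.6230 × 30 = 168.690 mm

168.7 mm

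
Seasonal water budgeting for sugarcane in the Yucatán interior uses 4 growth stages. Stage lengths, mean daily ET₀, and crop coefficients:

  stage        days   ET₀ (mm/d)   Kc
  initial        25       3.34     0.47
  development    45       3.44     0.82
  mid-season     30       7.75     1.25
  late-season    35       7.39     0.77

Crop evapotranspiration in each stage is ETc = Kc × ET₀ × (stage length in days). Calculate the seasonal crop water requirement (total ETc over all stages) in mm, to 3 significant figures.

initial: 0.47 × 3.34 × 25 = 39.25 mm
development: 0.82 × 3.44 × 45 = 126.94 mm
mid-season: 1.25 × 7.75 × 30 = 290.63 mm
late-season: 0.77 × 7.39 × 35 = 199.16 mm
Seasonal total = 655.98 mm

656 mm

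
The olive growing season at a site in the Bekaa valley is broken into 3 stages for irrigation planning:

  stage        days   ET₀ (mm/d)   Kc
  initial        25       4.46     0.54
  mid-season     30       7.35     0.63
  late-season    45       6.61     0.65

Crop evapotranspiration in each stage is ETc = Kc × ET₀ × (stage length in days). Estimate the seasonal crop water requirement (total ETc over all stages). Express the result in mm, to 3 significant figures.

392 mm

initial: 0.54 × 4.46 × 25 = 60.21 mm
mid-season: 0.63 × 7.35 × 30 = 138.92 mm
late-season: 0.65 × 6.61 × 45 = 193.34 mm
Seasonal total = 392.47 mm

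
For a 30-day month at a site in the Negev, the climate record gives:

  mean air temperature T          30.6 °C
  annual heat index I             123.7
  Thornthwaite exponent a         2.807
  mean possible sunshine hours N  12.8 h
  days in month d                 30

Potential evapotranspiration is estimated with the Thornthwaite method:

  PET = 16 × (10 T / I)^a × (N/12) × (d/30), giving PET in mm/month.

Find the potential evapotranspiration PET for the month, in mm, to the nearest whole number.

10T/I = 10 × 30.6 / 123.7 = 2.4737
(10T/I)^a = 2.4737^2.807 = 12.7094
Uncorrected PET = 16 × 12.7094 = 203.350 mm
Correction = (N/12)(d/30) = (12.8/12)(30/30) = 1.0667
PET = 203.350 × 1.0667 = 216.913 mm/month

217 mm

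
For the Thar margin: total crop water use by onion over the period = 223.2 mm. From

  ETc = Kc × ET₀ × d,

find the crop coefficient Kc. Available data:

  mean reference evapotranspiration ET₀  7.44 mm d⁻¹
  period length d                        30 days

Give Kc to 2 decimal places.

1.00

ETc = Kc × ET₀ × d  ⇒  Kc = ETc / (ET₀ × d)
Kc = 223.2 / (7.44 × 30) = 223.2 / 223.20 = 1.0000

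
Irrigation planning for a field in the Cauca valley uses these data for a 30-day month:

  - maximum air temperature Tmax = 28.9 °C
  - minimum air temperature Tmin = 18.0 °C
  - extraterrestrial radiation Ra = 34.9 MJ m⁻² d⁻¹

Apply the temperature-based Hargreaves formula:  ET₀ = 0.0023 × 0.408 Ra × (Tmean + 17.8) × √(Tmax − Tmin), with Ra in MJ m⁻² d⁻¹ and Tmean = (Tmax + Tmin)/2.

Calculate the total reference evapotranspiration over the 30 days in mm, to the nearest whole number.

134 mm

Tmean = (28.9 + 18.0)/2 = 23.45 °C
0.408 Ra = 0.408 × 34.9 = 14.2392 mm/d equivalent
ET₀ = 0.0023 × 14.2392 × (23.45 + 17.8) × √10.9 = 0.0023 × 14.2392 × 41.25 × 3.3015 = 4.4601 mm/d
Over 30 days: 4.4601 × 30 = 133.803 mm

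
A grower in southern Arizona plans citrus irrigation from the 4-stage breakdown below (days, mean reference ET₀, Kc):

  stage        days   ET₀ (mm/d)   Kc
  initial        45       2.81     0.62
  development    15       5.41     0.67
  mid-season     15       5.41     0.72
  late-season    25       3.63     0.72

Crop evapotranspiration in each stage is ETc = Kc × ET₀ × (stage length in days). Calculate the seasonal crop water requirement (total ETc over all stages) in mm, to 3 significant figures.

257 mm

initial: 0.62 × 2.81 × 45 = 78.40 mm
development: 0.67 × 5.41 × 15 = 54.37 mm
mid-season: 0.72 × 5.41 × 15 = 58.43 mm
late-season: 0.72 × 3.63 × 25 = 65.34 mm
Seasonal total = 256.54 mm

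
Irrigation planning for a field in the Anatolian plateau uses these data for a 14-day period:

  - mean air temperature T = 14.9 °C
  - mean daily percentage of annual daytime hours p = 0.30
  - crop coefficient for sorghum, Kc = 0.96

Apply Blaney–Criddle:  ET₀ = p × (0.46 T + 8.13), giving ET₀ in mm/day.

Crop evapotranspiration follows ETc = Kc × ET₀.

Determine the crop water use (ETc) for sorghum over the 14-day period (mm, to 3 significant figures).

ET₀ = 0.30 × (0.46 × 14.9 + 8.13) = 0.30 × 14.984 = 4.4952 mm/d
ETc = Kc × ET₀ = 0.96 × 4.4952 = 4.3154 mm/d
Over 14 days: 4.3154 × 14 = 60.416 mm

60.4 mm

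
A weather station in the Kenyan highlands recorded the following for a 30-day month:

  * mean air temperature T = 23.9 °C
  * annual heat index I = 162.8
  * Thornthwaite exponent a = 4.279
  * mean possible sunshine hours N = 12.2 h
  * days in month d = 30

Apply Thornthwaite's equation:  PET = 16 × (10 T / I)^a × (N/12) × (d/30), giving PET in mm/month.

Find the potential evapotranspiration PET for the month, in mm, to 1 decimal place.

84.1 mm

10T/I = 10 × 23.9 / 162.8 = 1.4681
(10T/I)^a = 1.4681^4.279 = 5.1707
Uncorrected PET = 16 × 5.1707 = 82.731 mm
Correction = (N/12)(d/30) = (12.2/12)(30/30) = 1.0167
PET = 82.731 × 1.0167 = 84.113 mm/month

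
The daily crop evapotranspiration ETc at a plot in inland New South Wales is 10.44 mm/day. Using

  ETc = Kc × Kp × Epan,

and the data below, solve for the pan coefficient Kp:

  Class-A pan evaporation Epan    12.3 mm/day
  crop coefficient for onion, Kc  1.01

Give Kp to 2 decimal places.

0.84

ETc = Kc × Kp × Epan  ⇒  Kp = ETc / (Kc × Epan)
Kp = 10.44 / (1.01 × 12.3) = 10.44 / 12.423 = 0.8404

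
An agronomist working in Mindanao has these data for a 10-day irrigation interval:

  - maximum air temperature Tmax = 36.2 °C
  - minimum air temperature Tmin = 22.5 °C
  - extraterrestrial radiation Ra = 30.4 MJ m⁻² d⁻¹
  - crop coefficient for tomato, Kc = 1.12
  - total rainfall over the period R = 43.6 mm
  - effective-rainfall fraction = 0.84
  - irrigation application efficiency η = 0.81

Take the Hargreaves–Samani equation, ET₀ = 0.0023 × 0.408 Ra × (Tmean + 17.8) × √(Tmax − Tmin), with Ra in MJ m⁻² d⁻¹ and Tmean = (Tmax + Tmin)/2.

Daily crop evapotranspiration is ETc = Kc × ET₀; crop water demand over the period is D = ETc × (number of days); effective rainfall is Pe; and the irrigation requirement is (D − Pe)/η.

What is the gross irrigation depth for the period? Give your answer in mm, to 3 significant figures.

Tmean = (36.2 + 22.5)/2 = 29.35 °C
0.408 Ra = 0.408 × 30.4 = 12.4032 mm/d equivalent
ET₀ = 0.0023 × 12.4032 × (29.35 + 17.8) × √13.7 = 0.0023 × 12.4032 × 47.15 × 3.7014 = 4.9786 mm/d
ETc = Kc × ET₀ = 1.12 × 4.9786 = 5.5760 mm/d
Crop demand D = ETc × 10 d = 5.5760 × 10 = 55.760 mm
Pe = 0.84 × 43.6 = 36.624 mm
D − Pe = 55.760 − 36.624 = 19.136 mm
Gross irrigation = 19.136 / 0.81 = 23.625 mm

23.6 mm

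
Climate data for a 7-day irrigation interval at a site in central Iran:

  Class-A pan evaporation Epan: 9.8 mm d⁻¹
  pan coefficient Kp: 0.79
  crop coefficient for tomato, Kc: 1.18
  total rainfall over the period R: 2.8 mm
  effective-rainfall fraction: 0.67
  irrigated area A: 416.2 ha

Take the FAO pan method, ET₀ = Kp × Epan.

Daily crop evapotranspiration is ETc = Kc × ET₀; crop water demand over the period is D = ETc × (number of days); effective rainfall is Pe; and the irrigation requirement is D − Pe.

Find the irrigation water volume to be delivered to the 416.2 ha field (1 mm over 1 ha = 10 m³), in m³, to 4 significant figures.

258300 m³

ET₀ = 0.79 × 9.8 = 7.7420 mm/d
ETc = Kc × ET₀ = 1.18 × 7.7420 = 9.1356 mm/d
Crop demand D = ETc × 7 d = 9.1356 × 7 = 63.949 mm
Pe = 0.67 × 2.8 = 1.876 mm
D − Pe = 63.949 − 1.876 = 62.073 mm
Volume = 62.073 mm × 416.2 ha × 10 = 258347.8 m³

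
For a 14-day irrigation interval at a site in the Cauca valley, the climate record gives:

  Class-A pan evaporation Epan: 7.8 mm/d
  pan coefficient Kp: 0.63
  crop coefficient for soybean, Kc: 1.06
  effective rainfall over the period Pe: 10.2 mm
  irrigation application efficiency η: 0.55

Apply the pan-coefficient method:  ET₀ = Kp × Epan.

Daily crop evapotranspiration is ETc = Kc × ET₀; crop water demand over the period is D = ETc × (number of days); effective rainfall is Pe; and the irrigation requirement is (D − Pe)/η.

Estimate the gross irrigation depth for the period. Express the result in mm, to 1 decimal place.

114.0 mm

ET₀ = 0.63 × 7.8 = 4.9140 mm/d
ETc = Kc × ET₀ = 1.06 × 4.9140 = 5.2088 mm/d
Crop demand D = ETc × 14 d = 5.2088 × 14 = 72.923 mm
D − Pe = 72.923 − 10.2 = 62.723 mm
Gross irrigation = 62.723 / 0.55 = 114.042 mm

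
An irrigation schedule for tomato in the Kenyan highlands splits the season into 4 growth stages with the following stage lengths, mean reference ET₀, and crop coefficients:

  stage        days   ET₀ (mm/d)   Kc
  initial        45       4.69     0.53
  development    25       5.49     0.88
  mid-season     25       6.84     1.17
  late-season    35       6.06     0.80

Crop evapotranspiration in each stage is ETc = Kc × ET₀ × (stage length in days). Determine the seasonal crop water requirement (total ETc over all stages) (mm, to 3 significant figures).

initial: 0.53 × 4.69 × 45 = 111.86 mm
development: 0.88 × 5.49 × 25 = 120.78 mm
mid-season: 1.17 × 6.84 × 25 = 200.07 mm
late-season: 0.80 × 6.06 × 35 = 169.68 mm
Seasonal total = 602.39 mm

602 mm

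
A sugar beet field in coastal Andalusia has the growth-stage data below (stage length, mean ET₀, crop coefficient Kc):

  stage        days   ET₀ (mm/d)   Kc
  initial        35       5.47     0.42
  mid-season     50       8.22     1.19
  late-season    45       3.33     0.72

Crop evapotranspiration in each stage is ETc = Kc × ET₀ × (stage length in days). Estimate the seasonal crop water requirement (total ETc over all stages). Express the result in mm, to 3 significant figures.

initial: 0.42 × 5.47 × 35 = 80.41 mm
mid-season: 1.19 × 8.22 × 50 = 489.09 mm
late-season: 0.72 × 3.33 × 45 = 107.89 mm
Seasonal total = 677.39 mm

677 mm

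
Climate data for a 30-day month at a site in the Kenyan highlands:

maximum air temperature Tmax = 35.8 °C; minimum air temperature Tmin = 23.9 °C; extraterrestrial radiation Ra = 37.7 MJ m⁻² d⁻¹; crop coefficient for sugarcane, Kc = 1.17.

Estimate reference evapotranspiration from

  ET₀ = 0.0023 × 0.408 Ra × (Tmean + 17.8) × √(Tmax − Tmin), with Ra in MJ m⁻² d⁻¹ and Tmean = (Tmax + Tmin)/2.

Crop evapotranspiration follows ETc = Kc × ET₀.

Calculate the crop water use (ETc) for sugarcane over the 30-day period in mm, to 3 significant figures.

Tmean = (35.8 + 23.9)/2 = 29.85 °C
0.408 Ra = 0.408 × 37.7 = 15.3816 mm/d equivalent
ET₀ = 0.0023 × 15.3816 × (29.85 + 17.8) × √11.9 = 0.0023 × 15.3816 × 47.65 × 3.4496 = 5.8152 mm/d
ETc = Kc × ET₀ = 1.17 × 5.8152 = 6.8038 mm/d
Over 30 days: 6.8038 × 30 = 204.114 mm

204 mm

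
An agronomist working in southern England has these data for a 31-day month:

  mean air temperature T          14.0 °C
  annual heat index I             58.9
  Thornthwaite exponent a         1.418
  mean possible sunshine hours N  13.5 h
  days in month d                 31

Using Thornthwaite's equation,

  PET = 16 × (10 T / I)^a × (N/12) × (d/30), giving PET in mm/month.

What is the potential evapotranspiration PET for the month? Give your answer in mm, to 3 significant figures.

63.5 mm

10T/I = 10 × 14.0 / 58.9 = 2.3769
(10T/I)^a = 2.3769^1.418 = 3.4134
Uncorrected PET = 16 × 3.4134 = 54.614 mm
Correction = (N/12)(d/30) = (13.5/12)(31/30) = 1.1625
PET = 54.614 × 1.1625 = 63.489 mm/month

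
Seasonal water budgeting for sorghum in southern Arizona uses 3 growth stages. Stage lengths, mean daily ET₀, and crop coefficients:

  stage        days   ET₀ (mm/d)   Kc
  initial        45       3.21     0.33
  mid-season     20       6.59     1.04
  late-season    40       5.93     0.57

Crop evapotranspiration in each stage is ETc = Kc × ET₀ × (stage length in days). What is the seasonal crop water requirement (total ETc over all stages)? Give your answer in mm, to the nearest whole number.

320 mm

initial: 0.33 × 3.21 × 45 = 47.67 mm
mid-season: 1.04 × 6.59 × 20 = 137.07 mm
late-season: 0.57 × 5.93 × 40 = 135.20 mm
Seasonal total = 319.94 mm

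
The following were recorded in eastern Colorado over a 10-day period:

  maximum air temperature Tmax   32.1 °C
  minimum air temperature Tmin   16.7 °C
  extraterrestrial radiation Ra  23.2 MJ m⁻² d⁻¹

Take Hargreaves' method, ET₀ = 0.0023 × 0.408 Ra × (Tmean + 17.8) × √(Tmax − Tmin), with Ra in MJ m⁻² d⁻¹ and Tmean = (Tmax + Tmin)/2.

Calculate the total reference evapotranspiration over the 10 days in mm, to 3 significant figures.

Tmean = (32.1 + 16.7)/2 = 24.40 °C
0.408 Ra = 0.408 × 23.2 = 9.4656 mm/d equivalent
ET₀ = 0.0023 × 9.4656 × (24.40 + 17.8) × √15.4 = 0.0023 × 9.4656 × 42.20 × 3.9243 = 3.6054 mm/d
Over 10 days: 3.6054 × 10 = 36.054 mm

36.1 mm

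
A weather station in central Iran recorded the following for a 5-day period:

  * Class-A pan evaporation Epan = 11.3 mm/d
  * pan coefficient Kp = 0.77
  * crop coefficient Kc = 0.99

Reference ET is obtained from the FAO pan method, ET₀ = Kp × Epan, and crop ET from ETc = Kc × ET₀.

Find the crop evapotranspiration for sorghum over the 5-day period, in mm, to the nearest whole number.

43 mm

ET₀ = 0.77 × 11.3 = 8.7010 mm/d
ETc = Kc × ET₀ = 0.99 × 8.7010 = 8.6140 mm/d
Over 5 days: 8.6140 × 5 = 43.070 mm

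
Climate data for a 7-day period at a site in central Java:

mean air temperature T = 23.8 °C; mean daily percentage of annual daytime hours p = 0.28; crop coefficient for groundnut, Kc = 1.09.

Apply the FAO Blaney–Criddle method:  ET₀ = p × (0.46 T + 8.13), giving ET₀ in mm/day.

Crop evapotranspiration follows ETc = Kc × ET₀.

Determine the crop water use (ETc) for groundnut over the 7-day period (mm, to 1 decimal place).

ET₀ = 0.28 × (0.46 × 23.8 + 8.13) = 0.28 × 19.078 = 5.3418 mm/d
ETc = Kc × ET₀ = 1.09 × 5.3418 = 5.8226 mm/d
Over 7 days: 5.8226 × 7 = 40.758 mm

40.8 mm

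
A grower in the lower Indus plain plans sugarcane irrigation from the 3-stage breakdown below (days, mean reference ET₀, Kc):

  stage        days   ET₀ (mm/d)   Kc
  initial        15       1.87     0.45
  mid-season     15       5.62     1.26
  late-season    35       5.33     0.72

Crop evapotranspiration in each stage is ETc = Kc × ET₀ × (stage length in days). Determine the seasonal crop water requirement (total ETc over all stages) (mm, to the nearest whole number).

253 mm

initial: 0.45 × 1.87 × 15 = 12.62 mm
mid-season: 1.26 × 5.62 × 15 = 106.22 mm
late-season: 0.72 × 5.33 × 35 = 134.32 mm
Seasonal total = 253.16 mm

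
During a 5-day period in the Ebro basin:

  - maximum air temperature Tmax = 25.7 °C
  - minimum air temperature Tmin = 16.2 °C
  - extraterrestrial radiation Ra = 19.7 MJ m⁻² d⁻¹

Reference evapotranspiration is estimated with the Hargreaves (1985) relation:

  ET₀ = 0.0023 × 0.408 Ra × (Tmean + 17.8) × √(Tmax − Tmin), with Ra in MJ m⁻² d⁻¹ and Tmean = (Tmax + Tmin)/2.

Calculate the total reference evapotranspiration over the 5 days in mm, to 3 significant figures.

11.0 mm

Tmean = (25.7 + 16.2)/2 = 20.95 °C
0.408 Ra = 0.408 × 19.7 = 8.0376 mm/d equivalent
ET₀ = 0.0023 × 8.0376 × (20.95 + 17.8) × √9.5 = 0.0023 × 8.0376 × 38.75 × 3.0822 = 2.2079 mm/d
Over 5 days: 2.2079 × 5 = 11.040 mm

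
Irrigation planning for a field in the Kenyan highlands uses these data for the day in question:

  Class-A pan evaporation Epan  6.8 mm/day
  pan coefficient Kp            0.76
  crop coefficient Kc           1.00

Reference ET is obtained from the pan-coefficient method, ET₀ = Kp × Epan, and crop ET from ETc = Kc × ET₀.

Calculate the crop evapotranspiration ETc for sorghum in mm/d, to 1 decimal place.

5.2 mm/d

ET₀ = 0.76 × 6.8 = 5.1680 mm/d
ETc = Kc × ET₀ = 1.00 × 5.1680 = 5.1680 mm/d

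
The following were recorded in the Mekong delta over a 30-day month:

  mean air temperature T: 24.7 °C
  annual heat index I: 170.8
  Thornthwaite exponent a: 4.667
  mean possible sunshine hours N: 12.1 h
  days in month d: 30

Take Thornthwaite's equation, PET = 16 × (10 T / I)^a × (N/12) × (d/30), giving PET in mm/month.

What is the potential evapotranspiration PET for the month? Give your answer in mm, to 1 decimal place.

10T/I = 10 × 24.7 / 170.8 = 1.4461
(10T/I)^a = 1.4461^4.667 = 5.5930
Uncorrected PET = 16 × 5.5930 = 89.488 mm
Correction = (N/12)(d/30) = (12.1/12)(30/30) = 1.0083
PET = 89.488 × 1.0083 = 90.231 mm/month

90.2 mm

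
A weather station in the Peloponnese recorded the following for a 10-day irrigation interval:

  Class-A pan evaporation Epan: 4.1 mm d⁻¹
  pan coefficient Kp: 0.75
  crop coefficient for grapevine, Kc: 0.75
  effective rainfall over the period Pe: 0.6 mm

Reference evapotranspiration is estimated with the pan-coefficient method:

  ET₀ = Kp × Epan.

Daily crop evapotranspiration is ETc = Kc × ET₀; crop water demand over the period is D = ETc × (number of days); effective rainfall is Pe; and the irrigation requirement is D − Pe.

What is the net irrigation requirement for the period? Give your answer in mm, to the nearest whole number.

22 mm

ET₀ = 0.75 × 4.1 = 3.0750 mm/d
ETc = Kc × ET₀ = 0.75 × 3.0750 = 2.3063 mm/d
Crop demand D = ETc × 10 d = 2.3063 × 10 = 23.063 mm
D − Pe = 23.063 − 0.6 = 22.463 mm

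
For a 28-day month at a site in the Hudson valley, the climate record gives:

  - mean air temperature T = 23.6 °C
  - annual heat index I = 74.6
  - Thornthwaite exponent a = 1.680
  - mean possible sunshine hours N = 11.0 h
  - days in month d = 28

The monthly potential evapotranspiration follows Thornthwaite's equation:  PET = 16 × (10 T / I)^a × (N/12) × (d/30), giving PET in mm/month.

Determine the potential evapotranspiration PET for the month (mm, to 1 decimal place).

10T/I = 10 × 23.6 / 74.6 = 3.1635
(10T/I)^a = 3.1635^1.680 = 6.9228
Uncorrected PET = 16 × 6.9228 = 110.765 mm
Correction = (N/12)(d/30) = (11.0/12)(28/30) = 0.8556
PET = 110.765 × 0.8556 = 94.771 mm/month

94.8 mm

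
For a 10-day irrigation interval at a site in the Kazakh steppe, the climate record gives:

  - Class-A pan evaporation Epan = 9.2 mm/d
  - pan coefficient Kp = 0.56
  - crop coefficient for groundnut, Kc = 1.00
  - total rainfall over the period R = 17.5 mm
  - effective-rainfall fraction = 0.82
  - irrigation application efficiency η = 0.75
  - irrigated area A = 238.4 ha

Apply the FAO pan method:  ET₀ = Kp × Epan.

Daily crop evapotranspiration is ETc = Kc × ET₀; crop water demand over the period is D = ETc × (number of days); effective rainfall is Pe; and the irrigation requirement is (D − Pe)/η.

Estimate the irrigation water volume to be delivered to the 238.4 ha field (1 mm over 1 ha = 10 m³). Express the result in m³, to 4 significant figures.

ET₀ = 0.56 × 9.2 = 5.1520 mm/d
ETc = Kc × ET₀ = 1.00 × 5.1520 = 5.1520 mm/d
Crop demand D = ETc × 10 d = 5.1520 × 10 = 51.520 mm
Pe = 0.82 × 17.5 = 14.350 mm
D − Pe = 51.520 − 14.350 = 37.170 mm
Gross irrigation = 37.170 / 0.75 = 49.560 mm
Volume = 49.560 mm × 238.4 ha × 10 = 118151.0 m³

118200 m³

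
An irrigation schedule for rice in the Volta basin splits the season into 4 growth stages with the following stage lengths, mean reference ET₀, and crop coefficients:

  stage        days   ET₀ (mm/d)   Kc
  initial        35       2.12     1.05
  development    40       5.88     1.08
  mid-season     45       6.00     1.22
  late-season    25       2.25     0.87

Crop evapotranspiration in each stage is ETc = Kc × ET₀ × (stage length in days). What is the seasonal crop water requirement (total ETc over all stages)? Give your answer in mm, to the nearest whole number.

710 mm

initial: 1.05 × 2.12 × 35 = 77.91 mm
development: 1.08 × 5.88 × 40 = 254.02 mm
mid-season: 1.22 × 6.00 × 45 = 329.40 mm
late-season: 0.87 × 2.25 × 25 = 48.94 mm
Seasonal total = 710.27 mm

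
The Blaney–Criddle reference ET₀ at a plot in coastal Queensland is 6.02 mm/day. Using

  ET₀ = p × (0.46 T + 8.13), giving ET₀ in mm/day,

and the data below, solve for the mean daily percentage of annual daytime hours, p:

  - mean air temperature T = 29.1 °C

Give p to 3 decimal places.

p = ET₀ / (0.46 T + 8.13) = 6.02 / (0.46 × 29.1 + 8.13) = 6.02 / 21.516 = 0.2798

0.280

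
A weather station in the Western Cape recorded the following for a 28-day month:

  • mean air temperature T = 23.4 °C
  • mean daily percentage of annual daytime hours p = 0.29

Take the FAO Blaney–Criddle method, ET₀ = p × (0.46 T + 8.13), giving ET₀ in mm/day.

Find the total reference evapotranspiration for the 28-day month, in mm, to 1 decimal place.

153.4 mm

ET₀ = 0.29 × (0.46 × 23.4 + 8.13) = 0.29 × 18.894 = 5.4793 mm/d
Monthly total = 5.4793 × 28 = 153.420 mm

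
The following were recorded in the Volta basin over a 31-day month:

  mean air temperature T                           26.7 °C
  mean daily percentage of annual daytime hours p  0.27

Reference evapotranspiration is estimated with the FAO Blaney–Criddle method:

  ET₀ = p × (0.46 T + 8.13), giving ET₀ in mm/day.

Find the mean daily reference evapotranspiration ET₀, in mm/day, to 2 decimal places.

ET₀ = 0.27 × (0.46 × 26.7 + 8.13) = 0.27 × 20.412 = 5.5112 mm/d

5.51 mm/day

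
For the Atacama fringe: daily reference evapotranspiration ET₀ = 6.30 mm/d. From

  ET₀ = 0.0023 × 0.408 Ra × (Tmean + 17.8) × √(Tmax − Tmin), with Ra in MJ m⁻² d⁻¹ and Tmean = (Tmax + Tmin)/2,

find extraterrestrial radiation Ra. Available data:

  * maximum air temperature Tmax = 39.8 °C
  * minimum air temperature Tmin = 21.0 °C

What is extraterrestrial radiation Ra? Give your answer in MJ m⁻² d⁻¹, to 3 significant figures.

Tmean = (39.8+21.0)/2 = 30.40 °C; ΔT = 18.8
Ra = ET₀ / [0.0023 × 0.408 × (Tmean+17.8) × √ΔT]
   = 6.30 / (0.0023 × 0.408 × 48.20 × 4.3359) = 32.124 MJ m⁻² d⁻¹

32.1 MJ m⁻² d⁻¹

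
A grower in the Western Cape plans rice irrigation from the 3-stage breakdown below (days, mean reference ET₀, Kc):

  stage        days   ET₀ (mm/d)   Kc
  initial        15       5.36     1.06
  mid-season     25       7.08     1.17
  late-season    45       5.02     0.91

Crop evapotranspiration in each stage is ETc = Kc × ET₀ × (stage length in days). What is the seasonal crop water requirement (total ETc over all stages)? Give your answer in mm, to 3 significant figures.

498 mm

initial: 1.06 × 5.36 × 15 = 85.22 mm
mid-season: 1.17 × 7.08 × 25 = 207.09 mm
late-season: 0.91 × 5.02 × 45 = 205.57 mm
Seasonal total = 497.88 mm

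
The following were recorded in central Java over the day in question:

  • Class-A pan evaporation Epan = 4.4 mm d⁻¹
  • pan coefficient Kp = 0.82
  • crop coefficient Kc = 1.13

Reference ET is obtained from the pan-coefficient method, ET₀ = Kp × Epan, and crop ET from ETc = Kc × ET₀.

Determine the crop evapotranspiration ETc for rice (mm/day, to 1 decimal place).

ET₀ = 0.82 × 4.4 = 3.6080 mm/d
ETc = Kc × ET₀ = 1.13 × 3.6080 = 4.0770 mm/d

4.1 mm/day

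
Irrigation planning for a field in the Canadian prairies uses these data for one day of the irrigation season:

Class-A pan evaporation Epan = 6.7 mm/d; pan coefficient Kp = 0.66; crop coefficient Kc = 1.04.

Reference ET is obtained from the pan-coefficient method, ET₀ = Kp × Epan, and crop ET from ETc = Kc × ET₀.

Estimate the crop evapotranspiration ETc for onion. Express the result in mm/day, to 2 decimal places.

ET₀ = 0.66 × 6.7 = 4.4220 mm/d
ETc = Kc × ET₀ = 1.04 × 4.4220 = 4.5989 mm/d

4.60 mm/day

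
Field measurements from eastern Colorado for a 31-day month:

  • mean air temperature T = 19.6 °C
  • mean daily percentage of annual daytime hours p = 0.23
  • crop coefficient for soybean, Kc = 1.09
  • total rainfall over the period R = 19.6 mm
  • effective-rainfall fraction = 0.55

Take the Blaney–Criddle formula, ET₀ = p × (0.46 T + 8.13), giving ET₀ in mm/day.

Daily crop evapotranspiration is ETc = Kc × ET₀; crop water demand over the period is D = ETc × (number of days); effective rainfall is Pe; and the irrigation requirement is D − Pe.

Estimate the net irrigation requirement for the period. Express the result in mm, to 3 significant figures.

122 mm

ET₀ = 0.23 × (0.46 × 19.6 + 8.13) = 0.23 × 17.146 = 3.9436 mm/d
ETc = Kc × ET₀ = 1.09 × 3.9436 = 4.2985 mm/d
Crop demand D = ETc × 31 d = 4.2985 × 31 = 133.254 mm
Pe = 0.55 × 19.6 = 10.780 mm
D − Pe = 133.254 − 10.780 = 122.474 mm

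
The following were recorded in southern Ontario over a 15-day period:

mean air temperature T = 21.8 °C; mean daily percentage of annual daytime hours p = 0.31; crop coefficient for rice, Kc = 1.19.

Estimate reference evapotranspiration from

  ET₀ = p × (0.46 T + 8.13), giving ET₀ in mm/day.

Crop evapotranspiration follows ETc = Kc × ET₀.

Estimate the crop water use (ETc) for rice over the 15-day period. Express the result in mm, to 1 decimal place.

100.5 mm

ET₀ = 0.31 × (0.46 × 21.8 + 8.13) = 0.31 × 18.158 = 5.6290 mm/d
ETc = Kc × ET₀ = 1.19 × 5.6290 = 6.6985 mm/d
Over 15 days: 6.6985 × 15 = 100.478 mm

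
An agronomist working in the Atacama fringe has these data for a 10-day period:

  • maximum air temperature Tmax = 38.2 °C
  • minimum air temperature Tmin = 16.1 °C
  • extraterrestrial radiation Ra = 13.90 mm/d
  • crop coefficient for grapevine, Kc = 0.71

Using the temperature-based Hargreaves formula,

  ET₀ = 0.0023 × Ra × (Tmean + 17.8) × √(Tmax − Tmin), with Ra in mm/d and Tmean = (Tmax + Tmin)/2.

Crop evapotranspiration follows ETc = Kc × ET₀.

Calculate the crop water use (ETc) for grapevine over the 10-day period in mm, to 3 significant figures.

48.0 mm

Tmean = (38.2 + 16.1)/2 = 27.15 °C
ET₀ = 0.0023 × 13.90 × (27.15 + 17.8) × √22.1 = 0.0023 × 13.90 × 44.95 × 4.7011 = 6.7557 mm/d
ETc = Kc × ET₀ = 0.71 × 6.7557 = 4.7965 mm/d
Over 10 days: 4.7965 × 10 = 47.965 mm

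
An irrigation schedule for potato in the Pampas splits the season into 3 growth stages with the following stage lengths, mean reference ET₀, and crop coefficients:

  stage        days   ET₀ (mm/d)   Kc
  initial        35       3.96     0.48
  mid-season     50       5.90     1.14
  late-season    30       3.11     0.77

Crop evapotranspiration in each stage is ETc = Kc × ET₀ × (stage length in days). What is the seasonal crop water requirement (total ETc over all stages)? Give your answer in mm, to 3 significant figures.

475 mm

initial: 0.48 × 3.96 × 35 = 66.53 mm
mid-season: 1.14 × 5.90 × 50 = 336.30 mm
late-season: 0.77 × 3.11 × 30 = 71.84 mm
Seasonal total = 474.67 mm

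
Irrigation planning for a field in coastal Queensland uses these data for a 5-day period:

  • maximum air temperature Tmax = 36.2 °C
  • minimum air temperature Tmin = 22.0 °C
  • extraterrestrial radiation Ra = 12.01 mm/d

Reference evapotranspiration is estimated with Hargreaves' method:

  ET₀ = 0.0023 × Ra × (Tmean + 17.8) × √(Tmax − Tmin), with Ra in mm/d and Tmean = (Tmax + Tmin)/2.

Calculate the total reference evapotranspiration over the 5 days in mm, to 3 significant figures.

24.4 mm

Tmean = (36.2 + 22.0)/2 = 29.10 °C
ET₀ = 0.0023 × 12.01 × (29.10 + 17.8) × √14.2 = 0.0023 × 12.01 × 46.90 × 3.7683 = 4.8819 mm/d
Over 5 days: 4.8819 × 5 = 24.410 mm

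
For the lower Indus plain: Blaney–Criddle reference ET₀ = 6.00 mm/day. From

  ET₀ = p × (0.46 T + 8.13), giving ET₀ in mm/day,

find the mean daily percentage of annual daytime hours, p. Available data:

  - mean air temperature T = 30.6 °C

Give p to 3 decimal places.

0.270

p = ET₀ / (0.46 T + 8.13) = 6.00 / (0.46 × 30.6 + 8.13) = 6.00 / 22.206 = 0.2702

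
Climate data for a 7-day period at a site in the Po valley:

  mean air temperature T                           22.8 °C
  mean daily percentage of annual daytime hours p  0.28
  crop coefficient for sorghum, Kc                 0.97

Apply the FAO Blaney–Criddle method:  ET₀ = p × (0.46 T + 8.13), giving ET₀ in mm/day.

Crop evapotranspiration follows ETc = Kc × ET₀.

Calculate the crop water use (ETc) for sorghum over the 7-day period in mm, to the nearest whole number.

35 mm

ET₀ = 0.28 × (0.46 × 22.8 + 8.13) = 0.28 × 18.618 = 5.2130 mm/d
ETc = Kc × ET₀ = 0.97 × 5.2130 = 5.0566 mm/d
Over 7 days: 5.0566 × 7 = 35.396 mm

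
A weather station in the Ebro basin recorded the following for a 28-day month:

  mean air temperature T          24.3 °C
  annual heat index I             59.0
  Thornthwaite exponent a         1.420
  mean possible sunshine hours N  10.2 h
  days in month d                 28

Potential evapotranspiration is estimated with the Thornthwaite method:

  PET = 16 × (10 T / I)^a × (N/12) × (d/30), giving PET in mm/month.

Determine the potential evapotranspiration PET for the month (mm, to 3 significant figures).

10T/I = 10 × 24.3 / 59.0 = 4.1186
(10T/I)^a = 4.1186^1.420 = 7.4635
Uncorrected PET = 16 × 7.4635 = 119.416 mm
Correction = (N/12)(d/30) = (10.2/12)(28/30) = 0.7933
PET = 119.416 × 0.7933 = 94.733 mm/month

94.7 mm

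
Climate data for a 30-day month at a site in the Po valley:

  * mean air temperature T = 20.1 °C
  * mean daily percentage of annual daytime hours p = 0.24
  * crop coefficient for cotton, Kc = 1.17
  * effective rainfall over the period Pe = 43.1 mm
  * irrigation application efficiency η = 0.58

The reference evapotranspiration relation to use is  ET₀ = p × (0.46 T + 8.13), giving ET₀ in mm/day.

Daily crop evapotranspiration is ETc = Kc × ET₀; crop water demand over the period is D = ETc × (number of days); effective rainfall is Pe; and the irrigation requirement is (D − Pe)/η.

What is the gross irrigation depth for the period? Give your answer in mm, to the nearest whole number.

178 mm

ET₀ = 0.24 × (0.46 × 20.1 + 8.13) = 0.24 × 17.376 = 4.1702 mm/d
ETc = Kc × ET₀ = 1.17 × 4.1702 = 4.8791 mm/d
Crop demand D = ETc × 30 d = 4.8791 × 30 = 146.373 mm
D − Pe = 146.373 − 43.1 = 103.273 mm
Gross irrigation = 103.273 / 0.58 = 178.057 mm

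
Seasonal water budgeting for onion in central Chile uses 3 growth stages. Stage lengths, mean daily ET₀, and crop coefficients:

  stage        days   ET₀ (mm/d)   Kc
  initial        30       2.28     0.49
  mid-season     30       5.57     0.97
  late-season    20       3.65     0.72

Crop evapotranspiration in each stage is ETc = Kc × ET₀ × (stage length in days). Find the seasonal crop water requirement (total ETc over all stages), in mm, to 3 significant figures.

initial: 0.49 × 2.28 × 30 = 33.52 mm
mid-season: 0.97 × 5.57 × 30 = 162.09 mm
late-season: 0.72 × 3.65 × 20 = 52.56 mm
Seasonal total = 248.17 mm

248 mm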